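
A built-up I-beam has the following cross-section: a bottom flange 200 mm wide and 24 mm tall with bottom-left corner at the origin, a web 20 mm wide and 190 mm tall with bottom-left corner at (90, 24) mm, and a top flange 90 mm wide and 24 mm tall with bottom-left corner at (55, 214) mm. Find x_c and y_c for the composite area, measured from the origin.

bottom flange: A = 200 × 24 = 4800.00, centroid at (100.00, 12.00).
web: A = 20 × 190 = 3800.00, centroid at (100.00, 119.00).
top flange: A = 90 × 24 = 2160.00, centroid at (100.00, 226.00).
ΣA = 10760.00 mm², ΣAx_c = 1076000.00 mm³, ΣAy_c = 997960.00 mm³.
x_c = 1076000.00/10760.00 = 100.00 mm; y_c = 997960.00/10760.00 = 92.75 mm.

x_c = 100.00 mm, y_c = 92.75 mm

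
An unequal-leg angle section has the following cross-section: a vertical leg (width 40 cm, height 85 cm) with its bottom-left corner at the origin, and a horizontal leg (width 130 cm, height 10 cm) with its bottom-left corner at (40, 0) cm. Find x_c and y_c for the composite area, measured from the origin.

x_c = 43.51 cm, y_c = 32.13 cm

vertical leg: A = 40 × 85 = 3400.00, centroid at (20.00, 42.50).
horizontal leg: A = 130 × 10 = 1300.00, centroid at (105.00, 5.00).
ΣA = 4700.00 cm², ΣAx_c = 204500.00 cm³, ΣAy_c = 151000.00 cm³.
x_c = 204500.00/4700.00 = 43.51 cm; y_c = 151000.00/4700.00 = 32.13 cm.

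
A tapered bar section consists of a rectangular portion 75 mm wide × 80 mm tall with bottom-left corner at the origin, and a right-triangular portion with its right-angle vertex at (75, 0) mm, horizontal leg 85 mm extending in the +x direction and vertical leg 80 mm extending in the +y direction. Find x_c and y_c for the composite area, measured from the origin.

rectangular portion: A = 75 × 80 = 6000.00, centroid at (37.50, 40.00).
triangular portion: A = ½·85·80 = 3400.00, centroid at (103.33, 26.67).
ΣA = 9400.00 mm²
ΣAx_c = (6000.00)(37.50) + (3400.00)(103.33) = 576333.33 mm³
ΣAy_c = (6000.00)(40.00) + (3400.00)(26.67) = 330666.67 mm³
x_c = 576333.33 / 9400.00 = 61.31 mm
y_c = 330666.67 / 9400.00 = 35.18 mm

x_c = 61.31 mm, y_c = 35.18 mm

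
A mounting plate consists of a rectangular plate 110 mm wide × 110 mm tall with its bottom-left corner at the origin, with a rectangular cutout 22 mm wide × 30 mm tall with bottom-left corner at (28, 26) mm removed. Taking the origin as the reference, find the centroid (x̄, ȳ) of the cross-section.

x̄ = 55.92 mm, ȳ = 55.81 mm

Part | A | x̄ᵢ | ȳᵢ | A·x̄ᵢ | A·ȳᵢ
plate | 12100.00 | 55.00 | 55.00 | 665500.00 | 665500.00
hole | -660.00 | 39.00 | 41.00 | -25740.00 | -27060.00
Σ | 11440.00 |  |  | 639760.00 | 638440.00
x̄ = 639760.00 / 11440.00 = 55.92 mm
ȳ = 638440.00 / 11440.00 = 55.81 mm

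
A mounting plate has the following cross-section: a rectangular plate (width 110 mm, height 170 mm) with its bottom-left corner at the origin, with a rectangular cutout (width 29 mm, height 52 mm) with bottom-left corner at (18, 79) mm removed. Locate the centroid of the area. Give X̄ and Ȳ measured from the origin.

X̄ = 56.97 mm, Ȳ = 83.25 mm

plate: A = 110 × 170 = 18700.00, centroid at (55.00, 85.00).
hole: A = −(29 × 52) = -1508.00, centroid at (32.50, 105.00).
ΣA = 17192.00 mm², ΣAX̄ = 979490.00 mm³, ΣAȲ = 1431160.00 mm³.
X̄ = 979490.00/17192.00 = 56.97 mm; Ȳ = 1431160.00/17192.00 = 83.25 mm.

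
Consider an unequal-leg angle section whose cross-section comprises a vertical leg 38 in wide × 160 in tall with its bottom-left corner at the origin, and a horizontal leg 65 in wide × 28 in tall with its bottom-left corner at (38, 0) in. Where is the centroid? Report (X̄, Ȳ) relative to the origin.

Part | A | x̄ᵢ | ȳᵢ | A·x̄ᵢ | A·ȳᵢ
vertical leg | 6080.00 | 19.00 | 80.00 | 115520.00 | 486400.00
horizontal leg | 1820.00 | 70.50 | 14.00 | 128310.00 | 25480.00
Σ | 7900.00 |  |  | 243830.00 | 511880.00
X̄ = 243830.00 / 7900.00 = 30.86 in
Ȳ = 511880.00 / 7900.00 = 64.79 in

X̄ = 30.86 in, Ȳ = 64.79 in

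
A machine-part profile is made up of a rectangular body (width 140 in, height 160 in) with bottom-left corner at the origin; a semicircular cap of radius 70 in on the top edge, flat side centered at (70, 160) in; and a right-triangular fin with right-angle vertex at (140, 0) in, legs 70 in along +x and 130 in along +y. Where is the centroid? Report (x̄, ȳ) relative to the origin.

x̄ = 82.26 in, ȳ = 99.56 in

rectangular body: A = 140 × 160 = 22400.00, centroid at (70.00, 80.00).
semicircular top: A = ½π·70² = 7696.90, centroid at (70.00, 189.71).
triangular fin: A = ½·70·130 = 4550.00, centroid at (163.33, 43.33).
ΣA = 34646.90 in², ΣAx̄ = 2849949.81 in³, ΣAȳ = 3449337.65 in³.
x̄ = 2849949.81/34646.90 = 82.26 in; ȳ = 3449337.65/34646.90 = 99.56 in.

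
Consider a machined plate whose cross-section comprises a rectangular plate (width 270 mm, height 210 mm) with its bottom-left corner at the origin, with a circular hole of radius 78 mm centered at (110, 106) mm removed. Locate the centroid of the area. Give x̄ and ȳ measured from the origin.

x̄ = 147.71 mm, ȳ = 104.49 mm

plate: A = 270 × 210 = 56700.00, centroid at (135.00, 105.00).
hole: A = −π·78² = -19113.45, centroid at (110.00, 106.00).
ΣA = 37586.55 mm², ΣAx̄ = 5552020.53 mm³, ΣAȳ = 3927474.33 mm³.
x̄ = 5552020.53/37586.55 = 147.71 mm; ȳ = 3927474.33/37586.55 = 104.49 mm.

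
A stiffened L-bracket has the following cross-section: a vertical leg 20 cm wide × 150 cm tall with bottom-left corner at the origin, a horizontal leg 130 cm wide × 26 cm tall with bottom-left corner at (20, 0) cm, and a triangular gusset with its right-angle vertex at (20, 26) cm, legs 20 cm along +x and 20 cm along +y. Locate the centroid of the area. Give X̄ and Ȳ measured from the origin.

Part | A | x̄ᵢ | ȳᵢ | A·x̄ᵢ | A·ȳᵢ
vertical leg | 3000.00 | 10.00 | 75.00 | 30000.00 | 225000.00
horizontal leg | 3380.00 | 85.00 | 13.00 | 287300.00 | 43940.00
gusset | 200.00 | 26.67 | 32.67 | 5333.33 | 6533.33
Σ | 6580.00 |  |  | 322633.33 | 275473.33
X̄ = 322633.33 / 6580.00 = 49.03 cm
Ȳ = 275473.33 / 6580.00 = 41.87 cm

X̄ = 49.03 cm, Ȳ = 41.87 cm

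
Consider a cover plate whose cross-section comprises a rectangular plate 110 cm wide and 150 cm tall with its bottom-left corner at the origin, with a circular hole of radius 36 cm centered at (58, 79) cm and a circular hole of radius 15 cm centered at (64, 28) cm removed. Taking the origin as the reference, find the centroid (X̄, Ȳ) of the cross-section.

plate: A = 110 × 150 = 16500.00, centroid at (55.00, 75.00).
hole 1: A = −π·36² = -4071.50, centroid at (58.00, 79.00).
hole 2: A = −π·15² = -706.86, centroid at (64.00, 28.00).
ΣA = 11721.64 cm²
ΣAX̄ = (16500.00)(55.00) + (-4071.50)(58.00) + (-706.86)(64.00) = 626113.83 cm³
ΣAȲ = (16500.00)(75.00) + (-4071.50)(79.00) + (-706.86)(28.00) = 896059.14 cm³
X̄ = 626113.83 / 11721.64 = 53.42 cm
Ȳ = 896059.14 / 11721.64 = 76.44 cm

X̄ = 53.42 cm, Ȳ = 76.44 cm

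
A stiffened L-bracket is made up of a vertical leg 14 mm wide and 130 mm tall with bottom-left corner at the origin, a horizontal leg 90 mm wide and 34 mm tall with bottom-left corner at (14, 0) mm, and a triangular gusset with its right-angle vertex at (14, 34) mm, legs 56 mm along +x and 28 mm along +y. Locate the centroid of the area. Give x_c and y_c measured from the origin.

x_c = 38.65 mm, y_c = 36.07 mm

Part | A | x̄ᵢ | ȳᵢ | A·x̄ᵢ | A·ȳᵢ
vertical leg | 1820.00 | 7.00 | 65.00 | 12740.00 | 118300.00
horizontal leg | 3060.00 | 59.00 | 17.00 | 180540.00 | 52020.00
gusset | 784.00 | 32.67 | 43.33 | 25610.67 | 33973.33
Σ | 5664.00 |  |  | 218890.67 | 204293.33
x_c = 218890.67 / 5664.00 = 38.65 mm
y_c = 204293.33 / 5664.00 = 36.07 mm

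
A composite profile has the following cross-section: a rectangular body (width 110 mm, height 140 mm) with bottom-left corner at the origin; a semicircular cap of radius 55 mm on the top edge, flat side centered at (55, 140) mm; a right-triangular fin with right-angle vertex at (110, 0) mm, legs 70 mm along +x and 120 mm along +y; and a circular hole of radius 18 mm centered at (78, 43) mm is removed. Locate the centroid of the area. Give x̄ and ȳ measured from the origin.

Part | A | x̄ᵢ | ȳᵢ | A·x̄ᵢ | A·ȳᵢ
rectangular body | 15400.00 | 55.00 | 70.00 | 847000.00 | 1078000.00
semicircular top | 4751.66 | 55.00 | 163.34 | 261341.24 | 776148.91
triangular fin | 4200.00 | 133.33 | 40.00 | 560000.00 | 168000.00
hole | -1017.88 | 78.00 | 43.00 | -79394.33 | -43768.67
Σ | 23333.78 |  |  | 1588946.91 | 1978380.24
x̄ = 1588946.91 / 23333.78 = 68.10 mm
ȳ = 1978380.24 / 23333.78 = 84.79 mm

x̄ = 68.10 mm, ȳ = 84.79 mm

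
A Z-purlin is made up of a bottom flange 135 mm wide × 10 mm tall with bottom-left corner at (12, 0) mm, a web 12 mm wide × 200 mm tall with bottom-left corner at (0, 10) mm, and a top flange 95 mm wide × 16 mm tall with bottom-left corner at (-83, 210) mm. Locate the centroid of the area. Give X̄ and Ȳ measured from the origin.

X̄ = 12.86 mm, Ȳ = 114.25 mm

bottom flange: A = 135 × 10 = 1350.00, centroid at (79.50, 5.00).
web: A = 12 × 200 = 2400.00, centroid at (6.00, 110.00).
top flange: A = 95 × 16 = 1520.00, centroid at (-35.50, 218.00).
ΣA = 5270.00 mm²
ΣAX̄ = (1350.00)(79.50) + (2400.00)(6.00) + (1520.00)(-35.50) = 67765.00 mm³
ΣAȲ = (1350.00)(5.00) + (2400.00)(110.00) + (1520.00)(218.00) = 602110.00 mm³
X̄ = 67765.00 / 5270.00 = 12.86 mm
Ȳ = 602110.00 / 5270.00 = 114.25 mm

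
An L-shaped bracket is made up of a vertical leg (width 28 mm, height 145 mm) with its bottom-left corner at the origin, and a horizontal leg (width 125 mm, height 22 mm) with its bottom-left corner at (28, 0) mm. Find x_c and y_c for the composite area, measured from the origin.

x_c = 44.89 mm, y_c = 47.67 mm

Part | A | x̄ᵢ | ȳᵢ | A·x̄ᵢ | A·ȳᵢ
vertical leg | 4060.00 | 14.00 | 72.50 | 56840.00 | 294350.00
horizontal leg | 2750.00 | 90.50 | 11.00 | 248875.00 | 30250.00
Σ | 6810.00 |  |  | 305715.00 | 324600.00
x_c = 305715.00 / 6810.00 = 44.89 mm
y_c = 324600.00 / 6810.00 = 47.67 mm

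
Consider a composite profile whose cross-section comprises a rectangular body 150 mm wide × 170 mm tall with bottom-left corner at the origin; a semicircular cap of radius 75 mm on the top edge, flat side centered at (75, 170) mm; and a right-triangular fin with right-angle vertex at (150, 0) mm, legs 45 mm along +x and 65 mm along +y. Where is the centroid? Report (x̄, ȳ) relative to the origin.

rectangular body: A = 150 × 170 = 25500.00, centroid at (75.00, 85.00).
semicircular top: A = ½π·75² = 8835.73, centroid at (75.00, 201.83).
triangular fin: A = ½·45·65 = 1462.50, centroid at (165.00, 21.67).
ΣA = 35798.23 mm², ΣAx̄ = 2816492.20 mm³, ΣAȳ = 3982511.49 mm³.
x̄ = 2816492.20/35798.23 = 78.68 mm; ȳ = 3982511.49/35798.23 = 111.25 mm.

x̄ = 78.68 mm, ȳ = 111.25 mm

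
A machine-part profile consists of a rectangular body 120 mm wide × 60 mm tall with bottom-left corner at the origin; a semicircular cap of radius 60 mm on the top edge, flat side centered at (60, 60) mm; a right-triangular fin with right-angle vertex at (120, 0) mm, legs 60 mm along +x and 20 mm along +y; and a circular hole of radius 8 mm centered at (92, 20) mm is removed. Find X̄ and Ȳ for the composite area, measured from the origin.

rectangular body: A = 120 × 60 = 7200.00, centroid at (60.00, 30.00).
semicircular top: A = ½π·60² = 5654.87, centroid at (60.00, 85.46).
triangular fin: A = ½·60·20 = 600.00, centroid at (140.00, 6.67).
hole: A = −π·8² = -201.06, centroid at (92.00, 20.00).
ΣA = 13253.80 mm², ΣAX̄ = 836794.31 mm³, ΣAȲ = 699270.77 mm³.
X̄ = 836794.31/13253.80 = 63.14 mm; Ȳ = 699270.77/13253.80 = 52.76 mm.

X̄ = 63.14 mm, Ȳ = 52.76 mm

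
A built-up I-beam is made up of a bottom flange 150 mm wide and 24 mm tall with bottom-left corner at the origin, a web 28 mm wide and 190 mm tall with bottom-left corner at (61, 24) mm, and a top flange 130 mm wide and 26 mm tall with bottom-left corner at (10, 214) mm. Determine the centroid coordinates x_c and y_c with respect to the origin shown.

x_c = 75.00 mm, y_c = 117.36 mm

bottom flange: A = 150 × 24 = 3600.00, centroid at (75.00, 12.00).
web: A = 28 × 190 = 5320.00, centroid at (75.00, 119.00).
top flange: A = 130 × 26 = 3380.00, centroid at (75.00, 227.00).
ΣA = 12300.00 mm², ΣAx_c = 922500.00 mm³, ΣAy_c = 1443540.00 mm³.
x_c = 922500.00/12300.00 = 75.00 mm; y_c = 1443540.00/12300.00 = 117.36 mm.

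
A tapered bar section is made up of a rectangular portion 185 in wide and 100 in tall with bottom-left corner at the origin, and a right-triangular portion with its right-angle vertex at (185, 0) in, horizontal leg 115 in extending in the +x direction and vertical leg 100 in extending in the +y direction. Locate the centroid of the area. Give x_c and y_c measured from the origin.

Part | A | x̄ᵢ | ȳᵢ | A·x̄ᵢ | A·ȳᵢ
rectangular portion | 18500.00 | 92.50 | 50.00 | 1711250.00 | 925000.00
triangular portion | 5750.00 | 223.33 | 33.33 | 1284166.67 | 191666.67
Σ | 24250.00 |  |  | 2995416.67 | 1116666.67
x_c = 2995416.67 / 24250.00 = 123.52 in
y_c = 1116666.67 / 24250.00 = 46.05 in

x_c = 123.52 in, y_c = 46.05 in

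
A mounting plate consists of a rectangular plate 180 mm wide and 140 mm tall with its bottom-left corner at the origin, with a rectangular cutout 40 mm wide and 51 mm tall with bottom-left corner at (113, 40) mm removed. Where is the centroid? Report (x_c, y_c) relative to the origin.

x_c = 86.21 mm, y_c = 70.40 mm

plate: A = 180 × 140 = 25200.00, centroid at (90.00, 70.00).
hole: A = −(40 × 51) = -2040.00, centroid at (133.00, 65.50).
ΣA = 23160.00 mm²
ΣAx_c = (25200.00)(90.00) + (-2040.00)(133.00) = 1996680.00 mm³
ΣAy_c = (25200.00)(70.00) + (-2040.00)(65.50) = 1630380.00 mm³
x_c = 1996680.00 / 23160.00 = 86.21 mm
y_c = 1630380.00 / 23160.00 = 70.40 mm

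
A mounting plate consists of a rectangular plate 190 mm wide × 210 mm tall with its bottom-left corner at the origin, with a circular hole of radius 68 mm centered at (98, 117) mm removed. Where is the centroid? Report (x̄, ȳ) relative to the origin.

x̄ = 93.28 mm, ȳ = 98.13 mm

Part | A | x̄ᵢ | ȳᵢ | A·x̄ᵢ | A·ȳᵢ
plate | 39900.00 | 95.00 | 105.00 | 3790500.00 | 4189500.00
hole | -14526.72 | 98.00 | 117.00 | -1423618.99 | -1699626.76
Σ | 25373.28 |  |  | 2366881.01 | 2489873.24
x̄ = 2366881.01 / 25373.28 = 93.28 mm
ȳ = 2489873.24 / 25373.28 = 98.13 mm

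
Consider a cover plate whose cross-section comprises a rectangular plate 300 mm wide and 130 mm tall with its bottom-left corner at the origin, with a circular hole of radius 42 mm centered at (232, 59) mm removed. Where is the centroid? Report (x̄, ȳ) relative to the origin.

x̄ = 136.42 mm, ȳ = 65.99 mm

plate: A = 300 × 130 = 39000.00, centroid at (150.00, 65.00).
hole: A = −π·42² = -5541.77, centroid at (232.00, 59.00).
ΣA = 33458.23 mm², ΣAx̄ = 4564309.49 mm³, ΣAȳ = 2208035.60 mm³.
x̄ = 4564309.49/33458.23 = 136.42 mm; ȳ = 2208035.60/33458.23 = 65.99 mm.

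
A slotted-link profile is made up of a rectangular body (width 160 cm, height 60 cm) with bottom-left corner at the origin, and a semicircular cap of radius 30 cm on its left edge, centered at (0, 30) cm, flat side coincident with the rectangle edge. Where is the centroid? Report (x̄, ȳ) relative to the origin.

x̄ = 68.10 cm, ȳ = 30.00 cm

rectangular body: A = 160 × 60 = 9600.00, centroid at (80.00, 30.00).
semicircular end: A = ½π·30² = 1413.72, centroid at (-12.73, 30.00).
ΣA = 11013.72 cm²
ΣAx̄ = (9600.00)(80.00) + (1413.72)(-12.73) = 750000.00 cm³
ΣAȳ = (9600.00)(30.00) + (1413.72)(30.00) = 330411.50 cm³
x̄ = 750000.00 / 11013.72 = 68.10 cm
ȳ = 330411.50 / 11013.72 = 30.00 cm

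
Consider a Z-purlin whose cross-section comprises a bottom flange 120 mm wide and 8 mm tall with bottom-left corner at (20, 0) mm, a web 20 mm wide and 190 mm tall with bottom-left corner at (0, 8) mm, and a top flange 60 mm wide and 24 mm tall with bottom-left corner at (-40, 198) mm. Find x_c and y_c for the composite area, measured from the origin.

bottom flange: A = 120 × 8 = 960.00, centroid at (80.00, 4.00).
web: A = 20 × 190 = 3800.00, centroid at (10.00, 103.00).
top flange: A = 60 × 24 = 1440.00, centroid at (-10.00, 210.00).
ΣA = 6200.00 mm², ΣAx_c = 100400.00 mm³, ΣAy_c = 697640.00 mm³.
x_c = 100400.00/6200.00 = 16.19 mm; y_c = 697640.00/6200.00 = 112.52 mm.

x_c = 16.19 mm, y_c = 112.52 mm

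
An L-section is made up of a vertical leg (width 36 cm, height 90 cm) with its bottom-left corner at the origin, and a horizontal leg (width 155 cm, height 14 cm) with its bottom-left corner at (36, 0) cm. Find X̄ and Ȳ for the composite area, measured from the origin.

X̄ = 56.31 cm, Ȳ = 29.76 cm

vertical leg: A = 36 × 90 = 3240.00, centroid at (18.00, 45.00).
horizontal leg: A = 155 × 14 = 2170.00, centroid at (113.50, 7.00).
ΣA = 5410.00 cm²
ΣAX̄ = (3240.00)(18.00) + (2170.00)(113.50) = 304615.00 cm³
ΣAȲ = (3240.00)(45.00) + (2170.00)(7.00) = 160990.00 cm³
X̄ = 304615.00 / 5410.00 = 56.31 cm
Ȳ = 160990.00 / 5410.00 = 29.76 cm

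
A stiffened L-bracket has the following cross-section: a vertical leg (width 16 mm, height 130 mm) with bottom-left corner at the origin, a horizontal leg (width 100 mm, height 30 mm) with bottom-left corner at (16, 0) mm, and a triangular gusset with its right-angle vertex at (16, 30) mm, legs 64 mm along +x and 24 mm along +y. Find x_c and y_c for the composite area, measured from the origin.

x_c = 41.61 mm, y_c = 35.80 mm

Part | A | x̄ᵢ | ȳᵢ | A·x̄ᵢ | A·ȳᵢ
vertical leg | 2080.00 | 8.00 | 65.00 | 16640.00 | 135200.00
horizontal leg | 3000.00 | 66.00 | 15.00 | 198000.00 | 45000.00
gusset | 768.00 | 37.33 | 38.00 | 28672.00 | 29184.00
Σ | 5848.00 |  |  | 243312.00 | 209384.00
x_c = 243312.00 / 5848.00 = 41.61 mm
y_c = 209384.00 / 5848.00 = 35.80 mm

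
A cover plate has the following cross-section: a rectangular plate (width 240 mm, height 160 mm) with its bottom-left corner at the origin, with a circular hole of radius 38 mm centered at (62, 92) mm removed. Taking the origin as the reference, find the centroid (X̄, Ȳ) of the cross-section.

Part | A | x̄ᵢ | ȳᵢ | A·x̄ᵢ | A·ȳᵢ
plate | 38400.00 | 120.00 | 80.00 | 4608000.00 | 3072000.00
hole | -4536.46 | 62.00 | 92.00 | -281260.51 | -417354.30
Σ | 33863.54 |  |  | 4326739.49 | 2654645.70
X̄ = 4326739.49 / 33863.54 = 127.77 mm
Ȳ = 2654645.70 / 33863.54 = 78.39 mm

X̄ = 127.77 mm, Ȳ = 78.39 mm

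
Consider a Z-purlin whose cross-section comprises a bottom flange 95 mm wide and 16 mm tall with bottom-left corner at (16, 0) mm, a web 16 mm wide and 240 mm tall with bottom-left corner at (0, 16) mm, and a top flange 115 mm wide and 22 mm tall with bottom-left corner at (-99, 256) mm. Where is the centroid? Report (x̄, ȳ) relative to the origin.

bottom flange: A = 95 × 16 = 1520.00, centroid at (63.50, 8.00).
web: A = 16 × 240 = 3840.00, centroid at (8.00, 136.00).
top flange: A = 115 × 22 = 2530.00, centroid at (-41.50, 267.00).
ΣA = 7890.00 mm², ΣAx̄ = 22245.00 mm³, ΣAȳ = 1209910.00 mm³.
x̄ = 22245.00/7890.00 = 2.82 mm; ȳ = 1209910.00/7890.00 = 153.35 mm.

x̄ = 2.82 mm, ȳ = 153.35 mm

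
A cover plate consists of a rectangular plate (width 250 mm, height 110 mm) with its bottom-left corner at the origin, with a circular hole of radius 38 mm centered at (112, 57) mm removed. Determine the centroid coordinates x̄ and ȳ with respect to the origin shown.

plate: A = 250 × 110 = 27500.00, centroid at (125.00, 55.00).
hole: A = −π·38² = -4536.46, centroid at (112.00, 57.00).
ΣA = 22963.54 mm², ΣAx̄ = 2929416.50 mm³, ΣAȳ = 1253921.79 mm³.
x̄ = 2929416.50/22963.54 = 127.57 mm; ȳ = 1253921.79/22963.54 = 54.60 mm.

x̄ = 127.57 mm, ȳ = 54.60 mm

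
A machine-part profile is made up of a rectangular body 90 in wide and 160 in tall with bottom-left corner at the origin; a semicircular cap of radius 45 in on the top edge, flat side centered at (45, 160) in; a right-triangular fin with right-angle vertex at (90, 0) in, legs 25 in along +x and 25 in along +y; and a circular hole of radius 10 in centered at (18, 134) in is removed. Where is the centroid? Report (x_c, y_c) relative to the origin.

rectangular body: A = 90 × 160 = 14400.00, centroid at (45.00, 80.00).
semicircular top: A = ½π·45² = 3180.86, centroid at (45.00, 179.10).
triangular fin: A = ½·25·25 = 312.50, centroid at (98.33, 8.33).
hole: A = −π·10² = -314.16, centroid at (18.00, 134.00).
ΣA = 17579.20 in²
ΣAx_c = (14400.00)(45.00) + (3180.86)(45.00) + (312.50)(98.33) + (-314.16)(18.00) = 816213.12 in³
ΣAy_c = (14400.00)(80.00) + (3180.86)(179.10) + (312.50)(8.33) + (-314.16)(134.00) = 1682194.83 in³
x_c = 816213.12 / 17579.20 = 46.43 in
y_c = 1682194.83 / 17579.20 = 95.69 in

x_c = 46.43 in, y_c = 95.69 in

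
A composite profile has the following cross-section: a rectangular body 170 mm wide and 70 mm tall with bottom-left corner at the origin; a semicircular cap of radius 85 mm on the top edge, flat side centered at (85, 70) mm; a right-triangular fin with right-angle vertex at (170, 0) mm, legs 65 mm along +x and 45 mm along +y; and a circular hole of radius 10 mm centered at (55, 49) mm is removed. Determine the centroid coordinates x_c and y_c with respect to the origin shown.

x_c = 91.78 mm, y_c = 66.68 mm

rectangular body: A = 170 × 70 = 11900.00, centroid at (85.00, 35.00).
semicircular top: A = ½π·85² = 11349.00, centroid at (85.00, 106.08).
triangular fin: A = ½·65·45 = 1462.50, centroid at (191.67, 15.00).
hole: A = −π·10² = -314.16, centroid at (55.00, 49.00).
ΣA = 24397.34 mm²
ΣAx_c = (11900.00)(85.00) + (11349.00)(85.00) + (1462.50)(191.67) + (-314.16)(55.00) = 2239199.03 mm³
ΣAy_c = (11900.00)(35.00) + (11349.00)(106.08) + (1462.50)(15.00) + (-314.16)(49.00) = 1626890.60 mm³
x_c = 2239199.03 / 24397.34 = 91.78 mm
y_c = 1626890.60 / 24397.34 = 66.68 mm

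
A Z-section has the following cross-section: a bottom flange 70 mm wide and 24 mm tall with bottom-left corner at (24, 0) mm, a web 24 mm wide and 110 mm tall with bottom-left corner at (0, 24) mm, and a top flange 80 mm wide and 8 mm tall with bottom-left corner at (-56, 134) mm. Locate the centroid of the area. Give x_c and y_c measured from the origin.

bottom flange: A = 70 × 24 = 1680.00, centroid at (59.00, 12.00).
web: A = 24 × 110 = 2640.00, centroid at (12.00, 79.00).
top flange: A = 80 × 8 = 640.00, centroid at (-16.00, 138.00).
ΣA = 4960.00 mm²
ΣAx_c = (1680.00)(59.00) + (2640.00)(12.00) + (640.00)(-16.00) = 120560.00 mm³
ΣAy_c = (1680.00)(12.00) + (2640.00)(79.00) + (640.00)(138.00) = 317040.00 mm³
x_c = 120560.00 / 4960.00 = 24.31 mm
y_c = 317040.00 / 4960.00 = 63.92 mm

x_c = 24.31 mm, y_c = 63.92 mm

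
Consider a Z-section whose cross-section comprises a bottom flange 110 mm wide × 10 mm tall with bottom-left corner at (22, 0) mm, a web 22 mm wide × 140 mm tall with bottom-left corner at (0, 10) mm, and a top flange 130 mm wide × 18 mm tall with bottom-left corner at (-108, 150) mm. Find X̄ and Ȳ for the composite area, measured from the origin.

bottom flange: A = 110 × 10 = 1100.00, centroid at (77.00, 5.00).
web: A = 22 × 140 = 3080.00, centroid at (11.00, 80.00).
top flange: A = 130 × 18 = 2340.00, centroid at (-43.00, 159.00).
ΣA = 6520.00 mm², ΣAX̄ = 17960.00 mm³, ΣAȲ = 623960.00 mm³.
X̄ = 17960.00/6520.00 = 2.75 mm; Ȳ = 623960.00/6520.00 = 95.70 mm.

X̄ = 2.75 mm, Ȳ = 95.70 mm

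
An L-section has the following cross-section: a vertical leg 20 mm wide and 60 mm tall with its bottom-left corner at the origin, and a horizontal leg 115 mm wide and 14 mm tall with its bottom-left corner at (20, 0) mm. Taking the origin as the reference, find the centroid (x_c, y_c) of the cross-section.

vertical leg: A = 20 × 60 = 1200.00, centroid at (10.00, 30.00).
horizontal leg: A = 115 × 14 = 1610.00, centroid at (77.50, 7.00).
ΣA = 2810.00 mm², ΣAx_c = 136775.00 mm³, ΣAy_c = 47270.00 mm³.
x_c = 136775.00/2810.00 = 48.67 mm; y_c = 47270.00/2810.00 = 16.82 mm.

x_c = 48.67 mm, y_c = 16.82 mm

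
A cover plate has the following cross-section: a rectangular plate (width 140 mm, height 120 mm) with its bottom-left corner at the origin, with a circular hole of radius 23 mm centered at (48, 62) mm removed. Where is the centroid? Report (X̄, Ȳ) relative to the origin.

plate: A = 140 × 120 = 16800.00, centroid at (70.00, 60.00).
hole: A = −π·23² = -1661.90, centroid at (48.00, 62.00).
ΣA = 15138.10 mm², ΣAX̄ = 1096228.68 mm³, ΣAȲ = 904962.04 mm³.
X̄ = 1096228.68/15138.10 = 72.42 mm; Ȳ = 904962.04/15138.10 = 59.78 mm.

X̄ = 72.42 mm, Ȳ = 59.78 mm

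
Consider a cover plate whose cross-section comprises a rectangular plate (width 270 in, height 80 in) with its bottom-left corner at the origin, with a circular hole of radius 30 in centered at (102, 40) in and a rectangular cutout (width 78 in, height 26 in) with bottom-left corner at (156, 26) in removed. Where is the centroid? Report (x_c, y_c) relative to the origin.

Part | A | x̄ᵢ | ȳᵢ | A·x̄ᵢ | A·ȳᵢ
plate | 21600.00 | 135.00 | 40.00 | 2916000.00 | 864000.00
hole 1 | -2827.43 | 102.00 | 40.00 | -288398.21 | -113097.34
hole 2 | -2028.00 | 195.00 | 39.00 | -395460.00 | -79092.00
Σ | 16744.57 |  |  | 2232141.79 | 671810.66
x_c = 2232141.79 / 16744.57 = 133.31 in
y_c = 671810.66 / 16744.57 = 40.12 in

x_c = 133.31 in, y_c = 40.12 in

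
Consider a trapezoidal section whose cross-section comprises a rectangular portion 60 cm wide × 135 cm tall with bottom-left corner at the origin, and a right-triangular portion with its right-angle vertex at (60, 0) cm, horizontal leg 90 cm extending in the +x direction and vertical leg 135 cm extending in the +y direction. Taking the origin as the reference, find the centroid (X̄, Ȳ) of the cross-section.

X̄ = 55.71 cm, Ȳ = 57.86 cm

rectangular portion: A = 60 × 135 = 8100.00, centroid at (30.00, 67.50).
triangular portion: A = ½·90·135 = 6075.00, centroid at (90.00, 45.00).
ΣA = 14175.00 cm²
ΣAX̄ = (8100.00)(30.00) + (6075.00)(90.00) = 789750.00 cm³
ΣAȲ = (8100.00)(67.50) + (6075.00)(45.00) = 820125.00 cm³
X̄ = 789750.00 / 14175.00 = 55.71 cm
Ȳ = 820125.00 / 14175.00 = 57.86 cm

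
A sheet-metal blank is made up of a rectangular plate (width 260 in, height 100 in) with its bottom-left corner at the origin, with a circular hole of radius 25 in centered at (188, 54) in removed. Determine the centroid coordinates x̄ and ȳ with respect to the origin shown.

x̄ = 125.26 in, ȳ = 49.67 in

plate: A = 260 × 100 = 26000.00, centroid at (130.00, 50.00).
hole: A = −π·25² = -1963.50, centroid at (188.00, 54.00).
ΣA = 24036.50 in², ΣAx̄ = 3010862.86 in³, ΣAȳ = 1193971.25 in³.
x̄ = 3010862.86/24036.50 = 125.26 in; ȳ = 1193971.25/24036.50 = 49.67 in.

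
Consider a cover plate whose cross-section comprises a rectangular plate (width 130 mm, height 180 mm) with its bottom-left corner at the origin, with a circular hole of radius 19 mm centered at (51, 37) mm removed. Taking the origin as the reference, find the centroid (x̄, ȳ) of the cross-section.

x̄ = 65.71 mm, ȳ = 92.70 mm

plate: A = 130 × 180 = 23400.00, centroid at (65.00, 90.00).
hole: A = −π·19² = -1134.11, centroid at (51.00, 37.00).
ΣA = 22265.89 mm²
ΣAx̄ = (23400.00)(65.00) + (-1134.11)(51.00) = 1463160.14 mm³
ΣAȳ = (23400.00)(90.00) + (-1134.11)(37.00) = 2064037.75 mm³
x̄ = 1463160.14 / 22265.89 = 65.71 mm
ȳ = 2064037.75 / 22265.89 = 92.70 mm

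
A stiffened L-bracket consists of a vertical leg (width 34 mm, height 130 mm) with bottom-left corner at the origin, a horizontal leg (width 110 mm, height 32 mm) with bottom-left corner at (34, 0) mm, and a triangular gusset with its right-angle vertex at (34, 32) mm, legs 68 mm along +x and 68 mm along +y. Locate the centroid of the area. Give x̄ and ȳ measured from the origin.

vertical leg: A = 34 × 130 = 4420.00, centroid at (17.00, 65.00).
horizontal leg: A = 110 × 32 = 3520.00, centroid at (89.00, 16.00).
gusset: A = ½·68·68 = 2312.00, centroid at (56.67, 54.67).
ΣA = 10252.00 mm²
ΣAx̄ = (4420.00)(17.00) + (3520.00)(89.00) + (2312.00)(56.67) = 519433.33 mm³
ΣAȳ = (4420.00)(65.00) + (3520.00)(16.00) + (2312.00)(54.67) = 470009.33 mm³
x̄ = 519433.33 / 10252.00 = 50.67 mm
ȳ = 470009.33 / 10252.00 = 45.85 mm

x̄ = 50.67 mm, ȳ = 45.85 mm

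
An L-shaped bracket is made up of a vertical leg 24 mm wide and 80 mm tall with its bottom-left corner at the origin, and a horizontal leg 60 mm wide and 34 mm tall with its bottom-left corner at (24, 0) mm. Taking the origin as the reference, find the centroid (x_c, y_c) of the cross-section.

x_c = 33.64 mm, y_c = 28.15 mm

vertical leg: A = 24 × 80 = 1920.00, centroid at (12.00, 40.00).
horizontal leg: A = 60 × 34 = 2040.00, centroid at (54.00, 17.00).
ΣA = 3960.00 mm², ΣAx_c = 133200.00 mm³, ΣAy_c = 111480.00 mm³.
x_c = 133200.00/3960.00 = 33.64 mm; y_c = 111480.00/3960.00 = 28.15 mm.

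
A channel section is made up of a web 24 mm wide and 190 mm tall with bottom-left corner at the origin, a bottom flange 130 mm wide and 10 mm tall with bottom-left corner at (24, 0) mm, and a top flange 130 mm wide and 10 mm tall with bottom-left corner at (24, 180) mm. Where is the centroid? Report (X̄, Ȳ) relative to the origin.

Part | A | x̄ᵢ | ȳᵢ | A·x̄ᵢ | A·ȳᵢ
web | 4560.00 | 12.00 | 95.00 | 54720.00 | 433200.00
bottom flange | 1300.00 | 89.00 | 5.00 | 115700.00 | 6500.00
top flange | 1300.00 | 89.00 | 185.00 | 115700.00 | 240500.00
Σ | 7160.00 |  |  | 286120.00 | 680200.00
X̄ = 286120.00 / 7160.00 = 39.96 mm
Ȳ = 680200.00 / 7160.00 = 95.00 mm

X̄ = 39.96 mm, Ȳ = 95.00 mm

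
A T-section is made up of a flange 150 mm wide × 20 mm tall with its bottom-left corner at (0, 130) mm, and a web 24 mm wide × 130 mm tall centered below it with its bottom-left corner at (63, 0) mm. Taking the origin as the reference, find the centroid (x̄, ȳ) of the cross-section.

web: A = 24 × 130 = 3120.00, centroid at (75.00, 65.00).
flange: A = 150 × 20 = 3000.00, centroid at (75.00, 140.00).
ΣA = 6120.00 mm²
ΣAx̄ = (3120.00)(75.00) + (3000.00)(75.00) = 459000.00 mm³
ΣAȳ = (3120.00)(65.00) + (3000.00)(140.00) = 622800.00 mm³
x̄ = 459000.00 / 6120.00 = 75.00 mm
ȳ = 622800.00 / 6120.00 = 101.76 mm

x̄ = 75.00 mm, ȳ = 101.76 mm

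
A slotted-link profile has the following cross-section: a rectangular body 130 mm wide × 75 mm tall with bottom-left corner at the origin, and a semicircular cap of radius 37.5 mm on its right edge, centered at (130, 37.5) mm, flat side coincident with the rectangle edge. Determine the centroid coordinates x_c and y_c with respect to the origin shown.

x_c = 79.95 mm, y_c = 37.50 mm

Part | A | x̄ᵢ | ȳᵢ | A·x̄ᵢ | A·ȳᵢ
rectangular body | 9750.00 | 65.00 | 37.50 | 633750.00 | 365625.00
semicircular end | 2208.93 | 145.92 | 37.50 | 322317.45 | 82834.96
Σ | 11958.93 |  |  | 956067.45 | 448459.96
x_c = 956067.45 / 11958.93 = 79.95 mm
y_c = 448459.96 / 11958.93 = 37.50 mm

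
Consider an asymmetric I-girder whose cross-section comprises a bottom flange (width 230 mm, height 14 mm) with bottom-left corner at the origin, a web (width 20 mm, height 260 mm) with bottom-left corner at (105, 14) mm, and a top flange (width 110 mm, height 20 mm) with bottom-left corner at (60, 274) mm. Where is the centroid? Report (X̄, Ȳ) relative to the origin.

X̄ = 115.00 mm, Ȳ = 131.46 mm

Part | A | x̄ᵢ | ȳᵢ | A·x̄ᵢ | A·ȳᵢ
bottom flange | 3220.00 | 115.00 | 7.00 | 370300.00 | 22540.00
web | 5200.00 | 115.00 | 144.00 | 598000.00 | 748800.00
top flange | 2200.00 | 115.00 | 284.00 | 253000.00 | 624800.00
Σ | 10620.00 |  |  | 1221300.00 | 1396140.00
X̄ = 1221300.00 / 10620.00 = 115.00 mm
Ȳ = 1396140.00 / 10620.00 = 131.46 mm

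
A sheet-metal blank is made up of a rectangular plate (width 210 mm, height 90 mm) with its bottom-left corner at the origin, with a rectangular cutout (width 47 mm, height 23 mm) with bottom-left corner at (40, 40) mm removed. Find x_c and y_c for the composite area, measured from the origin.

plate: A = 210 × 90 = 18900.00, centroid at (105.00, 45.00).
hole: A = −(47 × 23) = -1081.00, centroid at (63.50, 51.50).
ΣA = 17819.00 mm²
ΣAx_c = (18900.00)(105.00) + (-1081.00)(63.50) = 1915856.50 mm³
ΣAy_c = (18900.00)(45.00) + (-1081.00)(51.50) = 794828.50 mm³
x_c = 1915856.50 / 17819.00 = 107.52 mm
y_c = 794828.50 / 17819.00 = 44.61 mm

x_c = 107.52 mm, y_c = 44.61 mm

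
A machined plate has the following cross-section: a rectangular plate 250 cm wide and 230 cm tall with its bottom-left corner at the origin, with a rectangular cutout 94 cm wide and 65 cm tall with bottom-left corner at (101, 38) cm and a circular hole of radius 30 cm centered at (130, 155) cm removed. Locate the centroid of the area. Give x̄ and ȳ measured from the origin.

plate: A = 250 × 230 = 57500.00, centroid at (125.00, 115.00).
hole 1: A = −(94 × 65) = -6110.00, centroid at (148.00, 70.50).
hole 2: A = −π·30² = -2827.43, centroid at (130.00, 155.00).
ΣA = 48562.57 cm²
ΣAx̄ = (57500.00)(125.00) + (-6110.00)(148.00) + (-2827.43)(130.00) = 5915653.66 cm³
ΣAȳ = (57500.00)(115.00) + (-6110.00)(70.50) + (-2827.43)(155.00) = 5743492.82 cm³
x̄ = 5915653.66 / 48562.57 = 121.82 cm
ȳ = 5743492.82 / 48562.57 = 118.27 cm

x̄ = 121.82 cm, ȳ = 118.27 cm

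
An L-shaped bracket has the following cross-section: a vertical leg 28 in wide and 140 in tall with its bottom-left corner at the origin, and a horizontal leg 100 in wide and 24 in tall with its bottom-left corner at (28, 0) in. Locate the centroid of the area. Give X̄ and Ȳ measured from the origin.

X̄ = 38.30 in, Ȳ = 47.97 in

vertical leg: A = 28 × 140 = 3920.00, centroid at (14.00, 70.00).
horizontal leg: A = 100 × 24 = 2400.00, centroid at (78.00, 12.00).
ΣA = 6320.00 in², ΣAX̄ = 242080.00 in³, ΣAȲ = 303200.00 in³.
X̄ = 242080.00/6320.00 = 38.30 in; Ȳ = 303200.00/6320.00 = 47.97 in.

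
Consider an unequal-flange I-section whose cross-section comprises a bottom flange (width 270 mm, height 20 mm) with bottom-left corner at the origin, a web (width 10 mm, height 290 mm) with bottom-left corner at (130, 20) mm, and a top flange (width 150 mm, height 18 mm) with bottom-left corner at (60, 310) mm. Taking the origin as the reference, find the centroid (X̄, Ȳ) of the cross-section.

bottom flange: A = 270 × 20 = 5400.00, centroid at (135.00, 10.00).
web: A = 10 × 290 = 2900.00, centroid at (135.00, 165.00).
top flange: A = 150 × 18 = 2700.00, centroid at (135.00, 319.00).
ΣA = 11000.00 mm², ΣAX̄ = 1485000.00 mm³, ΣAȲ = 1393800.00 mm³.
X̄ = 1485000.00/11000.00 = 135.00 mm; Ȳ = 1393800.00/11000.00 = 126.71 mm.

X̄ = 135.00 mm, Ȳ = 126.71 mm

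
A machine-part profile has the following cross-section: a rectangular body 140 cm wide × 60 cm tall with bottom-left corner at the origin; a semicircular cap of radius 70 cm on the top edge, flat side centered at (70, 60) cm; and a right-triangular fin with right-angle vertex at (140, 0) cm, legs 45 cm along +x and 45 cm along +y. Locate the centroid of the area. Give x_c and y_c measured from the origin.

x_c = 75.03 cm, y_c = 55.97 cm

rectangular body: A = 140 × 60 = 8400.00, centroid at (70.00, 30.00).
semicircular top: A = ½π·70² = 7696.90, centroid at (70.00, 89.71).
triangular fin: A = ½·45·45 = 1012.50, centroid at (155.00, 15.00).
ΣA = 17109.40 cm², ΣAx_c = 1283720.64 cm³, ΣAy_c = 957668.29 cm³.
x_c = 1283720.64/17109.40 = 75.03 cm; y_c = 957668.29/17109.40 = 55.97 cm.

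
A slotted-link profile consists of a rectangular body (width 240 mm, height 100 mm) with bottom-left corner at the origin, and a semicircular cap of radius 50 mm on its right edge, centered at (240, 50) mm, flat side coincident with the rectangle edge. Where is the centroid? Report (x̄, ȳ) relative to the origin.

rectangular body: A = 240 × 100 = 24000.00, centroid at (120.00, 50.00).
semicircular end: A = ½π·50² = 3926.99, centroid at (261.22, 50.00).
ΣA = 27926.99 mm², ΣAx̄ = 3905811.13 mm³, ΣAȳ = 1396349.54 mm³.
x̄ = 3905811.13/27926.99 = 139.86 mm; ȳ = 1396349.54/27926.99 = 50.00 mm.

x̄ = 139.86 mm, ȳ = 50.00 mm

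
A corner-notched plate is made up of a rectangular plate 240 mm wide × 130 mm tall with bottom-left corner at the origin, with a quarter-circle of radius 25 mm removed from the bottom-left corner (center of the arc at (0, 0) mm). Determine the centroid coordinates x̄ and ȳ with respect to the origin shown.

x̄ = 121.75 mm, ȳ = 65.87 mm

Part | A | x̄ᵢ | ȳᵢ | A·x̄ᵢ | A·ȳᵢ
plate | 31200.00 | 120.00 | 65.00 | 3744000.00 | 2028000.00
removed quarter-circle | -490.87 | 10.61 | 10.61 | -5208.33 | -5208.33
Σ | 30709.13 |  |  | 3738791.67 | 2022791.67
x̄ = 3738791.67 / 30709.13 = 121.75 mm
ȳ = 2022791.67 / 30709.13 = 65.87 mm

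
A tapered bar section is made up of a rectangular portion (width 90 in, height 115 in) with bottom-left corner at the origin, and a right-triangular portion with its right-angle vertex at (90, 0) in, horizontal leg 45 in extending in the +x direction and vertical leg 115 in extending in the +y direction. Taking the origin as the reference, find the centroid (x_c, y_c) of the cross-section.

rectangular portion: A = 90 × 115 = 10350.00, centroid at (45.00, 57.50).
triangular portion: A = ½·45·115 = 2587.50, centroid at (105.00, 38.33).
ΣA = 12937.50 in², ΣAx_c = 737437.50 in³, ΣAy_c = 694312.50 in³.
x_c = 737437.50/12937.50 = 57.00 in; y_c = 694312.50/12937.50 = 53.67 in.

x_c = 57.00 in, y_c = 53.67 in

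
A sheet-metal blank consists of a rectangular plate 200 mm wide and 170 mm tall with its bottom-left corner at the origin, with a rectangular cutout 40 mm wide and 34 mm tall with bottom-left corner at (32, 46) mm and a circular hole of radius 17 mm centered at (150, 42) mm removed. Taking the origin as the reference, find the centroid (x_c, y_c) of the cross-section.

plate: A = 200 × 170 = 34000.00, centroid at (100.00, 85.00).
hole 1: A = −(40 × 34) = -1360.00, centroid at (52.00, 63.00).
hole 2: A = −π·17² = -907.92, centroid at (150.00, 42.00).
ΣA = 31732.08 mm²
ΣAx_c = (34000.00)(100.00) + (-1360.00)(52.00) + (-907.92)(150.00) = 3193091.96 mm³
ΣAy_c = (34000.00)(85.00) + (-1360.00)(63.00) + (-907.92)(42.00) = 2766187.35 mm³
x_c = 3193091.96 / 31732.08 = 100.63 mm
y_c = 2766187.35 / 31732.08 = 87.17 mm

x_c = 100.63 mm, y_c = 87.17 mm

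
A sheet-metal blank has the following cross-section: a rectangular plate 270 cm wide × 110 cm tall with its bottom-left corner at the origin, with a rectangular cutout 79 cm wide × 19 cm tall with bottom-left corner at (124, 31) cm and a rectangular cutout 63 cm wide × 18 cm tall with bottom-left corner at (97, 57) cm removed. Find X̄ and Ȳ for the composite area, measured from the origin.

X̄ = 133.69 cm, Ȳ = 55.34 cm

Part | A | x̄ᵢ | ȳᵢ | A·x̄ᵢ | A·ȳᵢ
plate | 29700.00 | 135.00 | 55.00 | 4009500.00 | 1633500.00
hole 1 | -1501.00 | 163.50 | 40.50 | -245413.50 | -60790.50
hole 2 | -1134.00 | 128.50 | 66.00 | -145719.00 | -74844.00
Σ | 27065.00 |  |  | 3618367.50 | 1497865.50
X̄ = 3618367.50 / 27065.00 = 133.69 cm
Ȳ = 1497865.50 / 27065.00 = 55.34 cm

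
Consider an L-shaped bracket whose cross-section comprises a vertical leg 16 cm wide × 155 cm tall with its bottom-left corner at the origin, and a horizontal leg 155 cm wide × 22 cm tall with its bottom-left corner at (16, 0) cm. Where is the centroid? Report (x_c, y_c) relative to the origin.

Part | A | x̄ᵢ | ȳᵢ | A·x̄ᵢ | A·ȳᵢ
vertical leg | 2480.00 | 8.00 | 77.50 | 19840.00 | 192200.00
horizontal leg | 3410.00 | 93.50 | 11.00 | 318835.00 | 37510.00
Σ | 5890.00 |  |  | 338675.00 | 229710.00
x_c = 338675.00 / 5890.00 = 57.50 cm
y_c = 229710.00 / 5890.00 = 39.00 cm

x_c = 57.50 cm, y_c = 39.00 cm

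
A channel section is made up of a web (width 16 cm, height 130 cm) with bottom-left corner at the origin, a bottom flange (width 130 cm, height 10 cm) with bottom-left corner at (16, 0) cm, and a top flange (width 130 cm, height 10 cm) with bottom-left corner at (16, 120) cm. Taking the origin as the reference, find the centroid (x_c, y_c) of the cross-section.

web: A = 16 × 130 = 2080.00, centroid at (8.00, 65.00).
bottom flange: A = 130 × 10 = 1300.00, centroid at (81.00, 5.00).
top flange: A = 130 × 10 = 1300.00, centroid at (81.00, 125.00).
ΣA = 4680.00 cm²
ΣAx_c = (2080.00)(8.00) + (1300.00)(81.00) + (1300.00)(81.00) = 227240.00 cm³
ΣAy_c = (2080.00)(65.00) + (1300.00)(5.00) + (1300.00)(125.00) = 304200.00 cm³
x_c = 227240.00 / 4680.00 = 48.56 cm
y_c = 304200.00 / 4680.00 = 65.00 cm

x_c = 48.56 cm, y_c = 65.00 cm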